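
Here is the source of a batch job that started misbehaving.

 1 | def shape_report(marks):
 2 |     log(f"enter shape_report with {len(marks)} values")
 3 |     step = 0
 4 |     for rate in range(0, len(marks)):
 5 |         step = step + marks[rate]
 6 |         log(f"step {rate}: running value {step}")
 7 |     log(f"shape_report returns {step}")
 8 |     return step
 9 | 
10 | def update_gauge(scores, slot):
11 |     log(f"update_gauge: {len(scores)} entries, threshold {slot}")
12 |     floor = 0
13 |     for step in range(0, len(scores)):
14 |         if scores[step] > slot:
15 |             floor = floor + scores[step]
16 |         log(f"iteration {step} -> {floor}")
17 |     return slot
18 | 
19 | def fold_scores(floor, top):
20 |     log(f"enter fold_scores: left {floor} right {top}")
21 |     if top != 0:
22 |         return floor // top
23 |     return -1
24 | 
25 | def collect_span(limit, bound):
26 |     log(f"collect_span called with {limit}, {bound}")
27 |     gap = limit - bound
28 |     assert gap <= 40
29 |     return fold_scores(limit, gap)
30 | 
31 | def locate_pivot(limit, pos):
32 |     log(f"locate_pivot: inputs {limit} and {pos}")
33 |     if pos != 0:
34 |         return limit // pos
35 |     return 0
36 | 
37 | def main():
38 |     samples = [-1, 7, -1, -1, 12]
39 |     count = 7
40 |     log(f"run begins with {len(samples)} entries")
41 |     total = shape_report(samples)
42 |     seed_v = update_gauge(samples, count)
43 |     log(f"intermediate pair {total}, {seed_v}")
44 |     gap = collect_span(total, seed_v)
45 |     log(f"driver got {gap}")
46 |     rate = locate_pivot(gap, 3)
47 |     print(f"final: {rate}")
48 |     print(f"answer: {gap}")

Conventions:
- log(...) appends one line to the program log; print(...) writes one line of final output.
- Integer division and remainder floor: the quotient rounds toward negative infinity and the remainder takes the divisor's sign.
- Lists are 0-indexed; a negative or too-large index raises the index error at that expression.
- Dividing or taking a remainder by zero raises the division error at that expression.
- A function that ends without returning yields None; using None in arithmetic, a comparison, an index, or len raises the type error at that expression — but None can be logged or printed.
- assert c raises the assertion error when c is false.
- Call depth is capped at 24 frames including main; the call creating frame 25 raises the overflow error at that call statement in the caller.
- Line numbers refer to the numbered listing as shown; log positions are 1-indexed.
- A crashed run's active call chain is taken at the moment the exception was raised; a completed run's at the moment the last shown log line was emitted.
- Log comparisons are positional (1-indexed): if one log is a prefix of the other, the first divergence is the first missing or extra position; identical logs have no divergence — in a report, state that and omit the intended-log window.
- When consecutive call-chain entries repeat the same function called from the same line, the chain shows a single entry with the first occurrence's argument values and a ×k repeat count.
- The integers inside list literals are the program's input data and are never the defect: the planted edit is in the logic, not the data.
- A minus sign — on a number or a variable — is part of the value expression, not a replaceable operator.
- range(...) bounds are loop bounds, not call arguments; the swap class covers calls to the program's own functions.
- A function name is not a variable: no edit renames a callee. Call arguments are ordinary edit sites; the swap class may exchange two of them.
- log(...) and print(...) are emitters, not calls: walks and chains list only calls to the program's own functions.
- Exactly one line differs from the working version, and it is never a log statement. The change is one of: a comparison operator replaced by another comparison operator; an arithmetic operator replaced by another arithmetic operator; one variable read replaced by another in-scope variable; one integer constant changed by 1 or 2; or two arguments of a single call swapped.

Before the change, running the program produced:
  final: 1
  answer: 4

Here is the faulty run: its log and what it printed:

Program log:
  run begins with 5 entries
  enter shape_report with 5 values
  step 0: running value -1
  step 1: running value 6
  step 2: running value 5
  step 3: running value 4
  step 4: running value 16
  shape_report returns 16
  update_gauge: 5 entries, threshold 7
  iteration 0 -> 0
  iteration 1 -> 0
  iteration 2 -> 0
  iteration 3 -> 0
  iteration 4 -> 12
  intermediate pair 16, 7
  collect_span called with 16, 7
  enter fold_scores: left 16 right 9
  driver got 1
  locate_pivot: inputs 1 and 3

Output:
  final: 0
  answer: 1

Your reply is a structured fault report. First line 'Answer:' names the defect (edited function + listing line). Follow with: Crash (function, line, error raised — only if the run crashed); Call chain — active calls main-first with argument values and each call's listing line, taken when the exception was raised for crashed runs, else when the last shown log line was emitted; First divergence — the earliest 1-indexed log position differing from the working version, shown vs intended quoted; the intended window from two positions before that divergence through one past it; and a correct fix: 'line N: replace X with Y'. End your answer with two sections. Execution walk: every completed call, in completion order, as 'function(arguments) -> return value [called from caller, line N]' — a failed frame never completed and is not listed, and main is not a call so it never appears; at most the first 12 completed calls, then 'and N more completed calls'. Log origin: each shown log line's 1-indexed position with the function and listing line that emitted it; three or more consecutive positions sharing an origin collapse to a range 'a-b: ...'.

Answer: the defect is in update_gauge at line 17.
Key observation: Log line 15 is where behavior first shows: 'intermediate pair 16, 7' appears instead of 'intermediate pair 16, 12'.
Call chain: main -> locate_pivot(1, 3) (called at line 46).
First divergence: position 15; shown 'intermediate pair 16, 7' vs intended 'intermediate pair 16, 12'.
Intended log window:
  13: iteration 3 -> 0
  14: iteration 4 -> 12
  15: intermediate pair 16, 12
  16: collect_span called with 16, 12
Execution walk:
  shape_report([-1, 7, -1, -1, 12]) -> 16  [called from main, line 41]
  update_gauge([-1, 7, -1, -1, 12], 7) -> 7  [called from main, line 42]
  fold_scores(16, 9) -> 1  [called from collect_span, line 29]
  collect_span(16, 7) -> 1  [called from main, line 44]
  locate_pivot(1, 3) -> 0  [called from main, line 46]
Log line origins:
  1: from main, line 40
  2: from shape_report, line 2
  3-7: from shape_report, line 6
  8: from shape_report, line 7
  9: from update_gauge, line 11
  10-14: from update_gauge, line 16
  15: from main, line 43
  16: from collect_span, line 26
  17: from fold_scores, line 20
  18: from main, line 45
  19: from locate_pivot, line 32
A correct fix: line 17: replace `slot` with `floor`.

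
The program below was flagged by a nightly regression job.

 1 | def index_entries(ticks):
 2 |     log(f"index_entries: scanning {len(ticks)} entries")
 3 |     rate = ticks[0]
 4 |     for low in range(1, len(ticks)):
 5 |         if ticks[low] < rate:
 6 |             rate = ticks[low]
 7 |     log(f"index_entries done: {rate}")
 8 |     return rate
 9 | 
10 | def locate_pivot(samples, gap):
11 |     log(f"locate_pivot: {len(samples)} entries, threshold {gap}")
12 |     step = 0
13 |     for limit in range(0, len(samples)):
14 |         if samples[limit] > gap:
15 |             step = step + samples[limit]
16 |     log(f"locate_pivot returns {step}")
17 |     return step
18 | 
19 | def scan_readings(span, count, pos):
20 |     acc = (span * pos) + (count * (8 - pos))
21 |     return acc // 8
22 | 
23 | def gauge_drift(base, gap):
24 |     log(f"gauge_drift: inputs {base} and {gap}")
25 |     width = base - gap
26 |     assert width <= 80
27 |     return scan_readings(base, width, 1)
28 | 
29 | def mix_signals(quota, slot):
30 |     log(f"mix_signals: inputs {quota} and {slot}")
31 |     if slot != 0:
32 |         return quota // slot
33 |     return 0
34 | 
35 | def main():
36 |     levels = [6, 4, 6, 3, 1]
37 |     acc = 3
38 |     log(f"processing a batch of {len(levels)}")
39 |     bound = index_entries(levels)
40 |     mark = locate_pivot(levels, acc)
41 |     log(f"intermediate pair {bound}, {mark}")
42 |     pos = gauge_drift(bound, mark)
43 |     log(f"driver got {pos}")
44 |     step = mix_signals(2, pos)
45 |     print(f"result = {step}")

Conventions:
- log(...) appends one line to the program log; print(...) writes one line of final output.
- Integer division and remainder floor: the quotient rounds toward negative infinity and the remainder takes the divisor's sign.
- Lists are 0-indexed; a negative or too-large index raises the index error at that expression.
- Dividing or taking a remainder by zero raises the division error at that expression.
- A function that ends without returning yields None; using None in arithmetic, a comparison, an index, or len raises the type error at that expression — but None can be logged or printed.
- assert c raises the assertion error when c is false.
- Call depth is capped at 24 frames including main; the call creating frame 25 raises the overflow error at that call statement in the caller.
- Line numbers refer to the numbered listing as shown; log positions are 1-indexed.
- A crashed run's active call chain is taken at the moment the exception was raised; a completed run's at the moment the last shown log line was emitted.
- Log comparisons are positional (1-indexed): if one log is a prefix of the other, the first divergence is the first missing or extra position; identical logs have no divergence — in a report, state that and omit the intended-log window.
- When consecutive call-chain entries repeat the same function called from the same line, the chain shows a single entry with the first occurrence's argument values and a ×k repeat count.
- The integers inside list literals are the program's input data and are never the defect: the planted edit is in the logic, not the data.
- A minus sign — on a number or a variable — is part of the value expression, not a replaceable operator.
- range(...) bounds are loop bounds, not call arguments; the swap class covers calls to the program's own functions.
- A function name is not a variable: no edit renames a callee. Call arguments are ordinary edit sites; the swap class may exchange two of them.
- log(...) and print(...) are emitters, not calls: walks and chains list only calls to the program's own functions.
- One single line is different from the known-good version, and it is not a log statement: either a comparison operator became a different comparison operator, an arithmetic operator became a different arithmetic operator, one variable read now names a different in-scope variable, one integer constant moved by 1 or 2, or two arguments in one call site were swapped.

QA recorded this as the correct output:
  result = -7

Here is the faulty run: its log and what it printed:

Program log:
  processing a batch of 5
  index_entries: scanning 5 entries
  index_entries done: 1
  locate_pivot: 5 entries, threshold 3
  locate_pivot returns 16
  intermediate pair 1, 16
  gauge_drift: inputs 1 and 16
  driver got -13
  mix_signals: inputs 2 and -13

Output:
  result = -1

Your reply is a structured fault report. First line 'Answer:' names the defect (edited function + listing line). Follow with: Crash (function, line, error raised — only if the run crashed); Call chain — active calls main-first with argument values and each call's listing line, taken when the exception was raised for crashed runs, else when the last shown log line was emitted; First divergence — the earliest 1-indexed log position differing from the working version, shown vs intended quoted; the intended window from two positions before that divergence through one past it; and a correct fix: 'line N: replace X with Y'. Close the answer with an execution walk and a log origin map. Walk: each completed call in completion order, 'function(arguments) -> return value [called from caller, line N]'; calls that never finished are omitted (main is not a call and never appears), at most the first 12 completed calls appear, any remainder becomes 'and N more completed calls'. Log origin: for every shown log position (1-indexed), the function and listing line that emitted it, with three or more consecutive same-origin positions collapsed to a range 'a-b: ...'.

Answer: the defect is in main at line 44.
Core observation: The earliest visible damage is log position 9 — 'mix_signals: inputs 2 and -13' rather than the intended 'mix_signals: inputs -13 and 2'.
Call chain: main -> mix_signals(2, -13) (called at line 44).
First divergence: position 9 — the shown line 'mix_signals: inputs 2 and -13' should read 'mix_signals: inputs -13 and 2'.
Intended log window:
  7: gauge_drift: inputs 1 and 16
  8: driver got -13
  9: mix_signals: inputs -13 and 2
Execution walk:
  index_entries([6, 4, 6, 3, 1]) -> 1  [called from main, line 39]
  locate_pivot([6, 4, 6, 3, 1], 3) -> 16  [called from main, line 40]
  scan_readings(1, -15, 1) -> -13  [called from gauge_drift, line 27]
  gauge_drift(1, 16) -> -13  [called from main, line 42]
  mix_signals(2, -13) -> -1  [called from main, line 44]
Log origin:
  1: emitted by main (line 38)
  2: emitted by index_entries (line 2)
  3: emitted by index_entries (line 7)
  4: emitted by locate_pivot (line 11)
  5: emitted by locate_pivot (line 16)
  6: emitted by main (line 41)
  7: emitted by gauge_drift (line 24)
  8: emitted by main (line 43)
  9: emitted by mix_signals (line 30)
A correct fix: line 44: replace `mix_signals(2, pos)` with `mix_signals(pos, 2)`.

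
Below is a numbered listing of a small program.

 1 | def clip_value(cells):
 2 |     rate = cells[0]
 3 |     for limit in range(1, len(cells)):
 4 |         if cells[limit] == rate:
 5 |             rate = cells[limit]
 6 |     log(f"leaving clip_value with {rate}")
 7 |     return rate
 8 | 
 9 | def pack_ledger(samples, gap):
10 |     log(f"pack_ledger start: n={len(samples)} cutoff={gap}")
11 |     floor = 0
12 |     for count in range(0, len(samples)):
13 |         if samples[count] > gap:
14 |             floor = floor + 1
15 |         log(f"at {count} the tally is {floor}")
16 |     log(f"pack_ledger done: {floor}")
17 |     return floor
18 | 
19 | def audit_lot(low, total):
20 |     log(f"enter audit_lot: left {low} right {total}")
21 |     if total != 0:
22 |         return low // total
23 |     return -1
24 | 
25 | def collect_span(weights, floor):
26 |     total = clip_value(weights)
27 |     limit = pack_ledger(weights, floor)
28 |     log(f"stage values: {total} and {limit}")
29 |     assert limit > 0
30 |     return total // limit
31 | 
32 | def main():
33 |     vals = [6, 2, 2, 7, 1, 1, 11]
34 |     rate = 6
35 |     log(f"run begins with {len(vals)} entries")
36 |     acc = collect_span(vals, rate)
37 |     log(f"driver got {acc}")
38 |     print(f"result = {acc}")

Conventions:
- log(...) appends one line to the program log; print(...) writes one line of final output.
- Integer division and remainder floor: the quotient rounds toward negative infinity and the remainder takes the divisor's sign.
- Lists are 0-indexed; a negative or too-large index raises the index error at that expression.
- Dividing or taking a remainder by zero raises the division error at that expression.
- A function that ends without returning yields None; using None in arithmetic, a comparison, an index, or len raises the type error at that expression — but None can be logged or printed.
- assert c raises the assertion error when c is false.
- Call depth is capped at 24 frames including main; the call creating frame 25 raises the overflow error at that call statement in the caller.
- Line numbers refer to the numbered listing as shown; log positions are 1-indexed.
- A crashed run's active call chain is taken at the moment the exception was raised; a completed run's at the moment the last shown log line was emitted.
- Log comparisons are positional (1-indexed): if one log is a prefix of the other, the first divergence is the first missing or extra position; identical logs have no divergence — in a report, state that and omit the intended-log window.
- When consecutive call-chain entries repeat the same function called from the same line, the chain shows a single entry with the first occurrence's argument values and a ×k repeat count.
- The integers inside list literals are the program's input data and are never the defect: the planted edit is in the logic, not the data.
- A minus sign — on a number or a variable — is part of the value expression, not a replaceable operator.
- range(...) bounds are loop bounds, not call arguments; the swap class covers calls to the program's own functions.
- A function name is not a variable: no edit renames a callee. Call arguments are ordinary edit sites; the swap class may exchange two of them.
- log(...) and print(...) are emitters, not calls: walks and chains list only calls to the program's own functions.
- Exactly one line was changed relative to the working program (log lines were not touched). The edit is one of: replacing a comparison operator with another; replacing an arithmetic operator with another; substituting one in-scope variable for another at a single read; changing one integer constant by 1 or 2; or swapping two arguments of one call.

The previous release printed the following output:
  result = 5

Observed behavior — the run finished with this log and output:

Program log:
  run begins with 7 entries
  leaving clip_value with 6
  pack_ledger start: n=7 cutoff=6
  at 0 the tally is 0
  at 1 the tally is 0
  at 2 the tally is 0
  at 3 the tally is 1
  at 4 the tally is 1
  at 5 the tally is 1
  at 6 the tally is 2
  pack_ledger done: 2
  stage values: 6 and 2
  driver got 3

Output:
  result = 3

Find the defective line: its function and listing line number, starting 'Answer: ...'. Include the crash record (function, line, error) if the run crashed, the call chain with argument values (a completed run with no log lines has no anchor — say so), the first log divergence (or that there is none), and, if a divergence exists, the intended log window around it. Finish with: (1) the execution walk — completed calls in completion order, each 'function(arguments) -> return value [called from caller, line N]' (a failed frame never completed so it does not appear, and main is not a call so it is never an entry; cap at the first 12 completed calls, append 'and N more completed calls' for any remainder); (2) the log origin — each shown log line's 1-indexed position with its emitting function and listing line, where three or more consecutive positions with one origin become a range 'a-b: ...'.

Answer: the defect is in clip_value at line 4.
Core observation: Everything matches until log position 2, which reads 'leaving clip_value with 6' in place of 'leaving clip_value with 11'.
Call chain: main.
First divergence: position 2 — the shown line 'leaving clip_value with 6' should read 'leaving clip_value with 11'.
Intended log window:
  1: run begins with 7 entries
  2: leaving clip_value with 11
  3: pack_ledger start: n=7 cutoff=6
Execution walk:
  clip_value([6, 2, 2, 7, 1, 1, 11]) -> 6  [called from collect_span, line 26]
  pack_ledger([6, 2, 2, 7, 1, 1, 11], 6) -> 2  [called from collect_span, line 27]
  collect_span([6, 2, 2, 7, 1, 1, 11], 6) -> 3  [called from main, line 36]
Origin of each log line:
  1 — main, line 35
  2 — clip_value, line 6
  3 — pack_ledger, line 10
  4-10 — pack_ledger, line 15
  11 — pack_ledger, line 16
  12 — collect_span, line 28
  13 — main, line 37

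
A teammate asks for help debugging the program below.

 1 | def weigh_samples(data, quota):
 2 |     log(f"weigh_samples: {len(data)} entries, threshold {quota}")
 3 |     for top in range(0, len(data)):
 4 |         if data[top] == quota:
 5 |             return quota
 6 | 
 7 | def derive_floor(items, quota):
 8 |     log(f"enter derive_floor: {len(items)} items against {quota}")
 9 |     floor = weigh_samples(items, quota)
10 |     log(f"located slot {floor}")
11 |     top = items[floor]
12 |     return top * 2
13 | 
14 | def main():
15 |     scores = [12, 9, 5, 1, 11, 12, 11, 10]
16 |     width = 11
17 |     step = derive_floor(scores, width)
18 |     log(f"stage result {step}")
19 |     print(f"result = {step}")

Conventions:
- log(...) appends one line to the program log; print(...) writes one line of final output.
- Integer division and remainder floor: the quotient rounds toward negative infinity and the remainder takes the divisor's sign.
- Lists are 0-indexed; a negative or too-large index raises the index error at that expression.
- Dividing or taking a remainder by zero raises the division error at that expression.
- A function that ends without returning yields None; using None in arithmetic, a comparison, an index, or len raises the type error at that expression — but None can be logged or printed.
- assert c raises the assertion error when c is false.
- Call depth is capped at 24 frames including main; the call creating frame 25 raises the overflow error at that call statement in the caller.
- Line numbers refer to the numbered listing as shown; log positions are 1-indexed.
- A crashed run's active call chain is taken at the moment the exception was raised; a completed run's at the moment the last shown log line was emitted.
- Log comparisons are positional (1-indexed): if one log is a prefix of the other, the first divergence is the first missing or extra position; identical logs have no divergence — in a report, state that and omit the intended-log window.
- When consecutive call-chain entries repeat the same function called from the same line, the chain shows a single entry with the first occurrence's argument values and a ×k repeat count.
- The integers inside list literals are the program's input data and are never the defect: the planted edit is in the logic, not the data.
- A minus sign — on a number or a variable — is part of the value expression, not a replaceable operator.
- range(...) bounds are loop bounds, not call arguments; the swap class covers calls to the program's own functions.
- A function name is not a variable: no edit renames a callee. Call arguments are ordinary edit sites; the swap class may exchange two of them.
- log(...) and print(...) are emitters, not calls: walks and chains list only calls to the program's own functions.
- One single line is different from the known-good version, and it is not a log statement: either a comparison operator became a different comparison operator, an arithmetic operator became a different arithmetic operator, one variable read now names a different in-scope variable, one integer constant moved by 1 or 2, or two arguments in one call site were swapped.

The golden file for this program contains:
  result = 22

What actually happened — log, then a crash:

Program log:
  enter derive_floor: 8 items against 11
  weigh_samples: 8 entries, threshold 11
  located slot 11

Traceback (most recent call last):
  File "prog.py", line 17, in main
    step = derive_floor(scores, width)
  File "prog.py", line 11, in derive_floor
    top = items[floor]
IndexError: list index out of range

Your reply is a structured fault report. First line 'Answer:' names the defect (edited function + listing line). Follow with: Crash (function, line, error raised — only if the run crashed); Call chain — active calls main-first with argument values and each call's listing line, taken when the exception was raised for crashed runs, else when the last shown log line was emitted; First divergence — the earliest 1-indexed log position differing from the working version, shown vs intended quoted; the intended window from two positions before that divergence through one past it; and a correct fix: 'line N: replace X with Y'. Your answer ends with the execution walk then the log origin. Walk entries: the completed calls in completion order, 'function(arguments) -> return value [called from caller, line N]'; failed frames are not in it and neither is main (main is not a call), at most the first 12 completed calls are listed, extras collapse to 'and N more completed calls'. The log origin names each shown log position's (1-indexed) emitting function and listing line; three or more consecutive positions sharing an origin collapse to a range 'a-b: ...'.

Answer: the defect is in weigh_samples at line 5.
The tell: Everything matches until log position 3, which reads 'located slot 11' in place of 'located slot 4'.
Crash: derive_floor, line 11, IndexError.
Call chain: main -> derive_floor([12, 9, 5, 1, 11, 12, 11, 10], 11) (called at line 17).
First divergence: position 3 — the shown line 'located slot 11' should read 'located slot 4'.
Intended log window:
  1: enter derive_floor: 8 items against 11
  2: weigh_samples: 8 entries, threshold 11
  3: located slot 4
  4: stage result 22
Execution walk:
  weigh_samples([12, 9, 5, 1, 11, 12, 11, 10], 11) -> 11  [called from derive_floor, line 9]
Log line origins:
  1: emitted by derive_floor (line 8)
  2: emitted by weigh_samples (line 2)
  3: emitted by derive_floor (line 10)
A correct fix: line 5: replace `quota` with `top`.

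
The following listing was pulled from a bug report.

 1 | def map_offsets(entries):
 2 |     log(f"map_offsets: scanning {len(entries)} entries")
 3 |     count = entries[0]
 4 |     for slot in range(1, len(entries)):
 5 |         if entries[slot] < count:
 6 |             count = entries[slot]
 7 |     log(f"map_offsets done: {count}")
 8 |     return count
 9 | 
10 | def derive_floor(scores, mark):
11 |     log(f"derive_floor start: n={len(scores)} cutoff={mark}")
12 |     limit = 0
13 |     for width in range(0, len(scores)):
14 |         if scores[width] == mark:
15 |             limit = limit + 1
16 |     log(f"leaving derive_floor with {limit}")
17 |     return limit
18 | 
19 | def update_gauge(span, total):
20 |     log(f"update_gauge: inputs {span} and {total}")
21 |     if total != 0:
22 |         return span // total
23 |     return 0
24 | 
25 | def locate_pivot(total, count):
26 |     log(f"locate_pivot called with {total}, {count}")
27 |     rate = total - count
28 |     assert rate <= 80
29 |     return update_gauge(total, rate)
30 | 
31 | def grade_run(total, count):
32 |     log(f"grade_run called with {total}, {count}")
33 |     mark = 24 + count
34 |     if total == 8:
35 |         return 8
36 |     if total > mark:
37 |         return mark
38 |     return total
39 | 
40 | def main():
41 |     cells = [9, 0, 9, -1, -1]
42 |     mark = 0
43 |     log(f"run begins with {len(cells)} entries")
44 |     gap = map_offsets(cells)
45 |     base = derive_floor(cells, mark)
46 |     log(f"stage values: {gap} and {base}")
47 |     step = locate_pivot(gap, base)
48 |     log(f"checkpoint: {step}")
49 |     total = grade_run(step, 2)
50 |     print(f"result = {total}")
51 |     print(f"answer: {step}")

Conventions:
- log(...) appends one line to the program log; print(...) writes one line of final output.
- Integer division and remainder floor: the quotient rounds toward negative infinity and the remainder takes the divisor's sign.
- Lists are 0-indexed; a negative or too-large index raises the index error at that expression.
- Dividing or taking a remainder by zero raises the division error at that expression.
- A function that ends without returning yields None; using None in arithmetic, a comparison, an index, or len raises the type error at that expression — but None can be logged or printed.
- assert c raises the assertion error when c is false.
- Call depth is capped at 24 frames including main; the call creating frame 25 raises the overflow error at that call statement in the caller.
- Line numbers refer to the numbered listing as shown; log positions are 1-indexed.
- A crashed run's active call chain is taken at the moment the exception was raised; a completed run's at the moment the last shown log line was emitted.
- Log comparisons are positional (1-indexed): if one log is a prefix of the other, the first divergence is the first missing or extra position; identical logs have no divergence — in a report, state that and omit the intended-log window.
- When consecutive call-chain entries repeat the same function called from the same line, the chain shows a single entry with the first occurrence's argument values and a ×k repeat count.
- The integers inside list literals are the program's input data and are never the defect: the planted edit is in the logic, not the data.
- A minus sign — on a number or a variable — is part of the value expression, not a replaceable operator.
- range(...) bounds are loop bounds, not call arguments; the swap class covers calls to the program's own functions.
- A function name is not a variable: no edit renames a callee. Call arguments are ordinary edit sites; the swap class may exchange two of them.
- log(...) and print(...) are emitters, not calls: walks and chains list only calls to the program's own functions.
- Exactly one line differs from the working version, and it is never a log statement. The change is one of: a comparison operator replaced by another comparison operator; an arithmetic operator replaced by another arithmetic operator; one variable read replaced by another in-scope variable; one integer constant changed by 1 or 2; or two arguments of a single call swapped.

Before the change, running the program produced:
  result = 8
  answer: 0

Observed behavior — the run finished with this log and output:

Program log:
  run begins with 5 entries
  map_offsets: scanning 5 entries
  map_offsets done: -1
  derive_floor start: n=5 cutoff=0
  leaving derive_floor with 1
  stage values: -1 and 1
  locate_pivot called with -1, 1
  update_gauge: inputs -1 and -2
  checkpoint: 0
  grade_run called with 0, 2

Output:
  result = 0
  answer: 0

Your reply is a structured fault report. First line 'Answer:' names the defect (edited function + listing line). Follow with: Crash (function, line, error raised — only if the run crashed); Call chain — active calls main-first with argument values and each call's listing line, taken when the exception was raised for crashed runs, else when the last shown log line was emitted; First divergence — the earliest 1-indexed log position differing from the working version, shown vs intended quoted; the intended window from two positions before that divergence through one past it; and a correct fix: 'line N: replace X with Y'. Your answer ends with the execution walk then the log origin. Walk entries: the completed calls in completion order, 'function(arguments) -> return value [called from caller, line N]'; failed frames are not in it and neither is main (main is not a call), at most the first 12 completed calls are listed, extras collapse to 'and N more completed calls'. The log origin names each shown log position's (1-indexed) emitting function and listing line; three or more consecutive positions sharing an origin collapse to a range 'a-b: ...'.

Answer: the defect is in grade_run at line 34.
The tell: Every logged value matches the working version; the printed result is what differs.
Call chain: main -> grade_run(0, 2) (called at line 49).
First divergence: none (the log streams are identical).
Execution walk:
  map_offsets([9, 0, 9, -1, -1]) -> -1  [called from main, line 44]
  derive_floor([9, 0, 9, -1, -1], 0) -> 1  [called from main, line 45]
  update_gauge(-1, -2) -> 0  [called from locate_pivot, line 29]
  locate_pivot(-1, 1) -> 0  [called from main, line 47]
  grade_run(0, 2) -> 0  [called from main, line 49]
Log origin:
  1 — main, line 43
  2 — map_offsets, line 2
  3 — map_offsets, line 7
  4 — derive_floor, line 11
  5 — derive_floor, line 16
  6 — main, line 46
  7 — locate_pivot, line 26
  8 — update_gauge, line 20
  9 — main, line 48
  10 — grade_run, line 32
A correct fix: line 34: replace `==` with `<`.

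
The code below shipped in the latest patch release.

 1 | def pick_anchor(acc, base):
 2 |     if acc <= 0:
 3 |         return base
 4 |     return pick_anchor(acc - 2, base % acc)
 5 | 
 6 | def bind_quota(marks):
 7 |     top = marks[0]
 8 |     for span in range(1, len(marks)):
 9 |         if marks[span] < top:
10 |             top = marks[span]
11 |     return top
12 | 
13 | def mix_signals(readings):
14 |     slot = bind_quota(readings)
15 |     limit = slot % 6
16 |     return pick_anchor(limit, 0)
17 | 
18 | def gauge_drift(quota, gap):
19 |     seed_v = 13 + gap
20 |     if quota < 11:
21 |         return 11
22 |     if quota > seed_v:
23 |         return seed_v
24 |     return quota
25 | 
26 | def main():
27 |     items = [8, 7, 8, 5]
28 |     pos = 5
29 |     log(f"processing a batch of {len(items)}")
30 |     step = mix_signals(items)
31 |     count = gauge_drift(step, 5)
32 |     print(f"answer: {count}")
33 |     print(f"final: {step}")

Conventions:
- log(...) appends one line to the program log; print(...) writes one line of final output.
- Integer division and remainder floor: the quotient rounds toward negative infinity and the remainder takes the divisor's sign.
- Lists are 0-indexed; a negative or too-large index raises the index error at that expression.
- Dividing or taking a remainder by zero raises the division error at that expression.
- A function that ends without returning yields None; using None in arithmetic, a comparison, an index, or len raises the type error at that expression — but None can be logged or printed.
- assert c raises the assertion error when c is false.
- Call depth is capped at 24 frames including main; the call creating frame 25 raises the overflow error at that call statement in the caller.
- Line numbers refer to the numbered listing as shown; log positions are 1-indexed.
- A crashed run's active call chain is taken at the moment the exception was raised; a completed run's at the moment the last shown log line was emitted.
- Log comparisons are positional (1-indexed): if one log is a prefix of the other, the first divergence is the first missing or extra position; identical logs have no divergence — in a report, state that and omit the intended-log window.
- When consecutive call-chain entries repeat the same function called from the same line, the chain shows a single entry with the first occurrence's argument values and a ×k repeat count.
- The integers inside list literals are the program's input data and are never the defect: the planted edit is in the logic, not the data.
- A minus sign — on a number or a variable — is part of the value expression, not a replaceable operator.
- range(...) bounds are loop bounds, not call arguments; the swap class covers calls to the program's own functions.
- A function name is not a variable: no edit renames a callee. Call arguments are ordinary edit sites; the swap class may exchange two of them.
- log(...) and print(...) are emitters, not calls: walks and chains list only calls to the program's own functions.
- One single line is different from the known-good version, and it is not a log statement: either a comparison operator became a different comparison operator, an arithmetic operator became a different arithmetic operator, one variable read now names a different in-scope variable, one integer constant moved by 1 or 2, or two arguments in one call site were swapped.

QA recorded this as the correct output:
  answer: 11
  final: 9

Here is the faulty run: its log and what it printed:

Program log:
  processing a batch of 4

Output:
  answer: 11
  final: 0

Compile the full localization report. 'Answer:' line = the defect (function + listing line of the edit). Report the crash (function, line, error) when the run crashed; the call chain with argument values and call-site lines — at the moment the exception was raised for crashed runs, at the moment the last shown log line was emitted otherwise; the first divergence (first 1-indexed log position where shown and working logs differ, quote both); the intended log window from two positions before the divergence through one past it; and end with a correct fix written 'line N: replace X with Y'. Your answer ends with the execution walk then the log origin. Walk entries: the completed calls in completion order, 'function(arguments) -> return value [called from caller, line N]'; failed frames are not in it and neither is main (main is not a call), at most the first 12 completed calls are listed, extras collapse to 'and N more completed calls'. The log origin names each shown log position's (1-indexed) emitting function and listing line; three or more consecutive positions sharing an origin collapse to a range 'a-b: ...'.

Answer: the defect is in pick_anchor at line 4.
Key observation: Nothing in the log betrays the bug — only the output does.
Call chain: main.
First divergence: there is none — every log position agrees.
Execution walk:
  bind_quota([8, 7, 8, 5]) -> 5  [called from mix_signals, line 14]
  pick_anchor(-1, 0) -> 0  [called from pick_anchor, line 4]
  pick_anchor(1, 0) -> 0  [called from pick_anchor, line 4]
  pick_anchor(3, 0) -> 0  [called from pick_anchor, line 4]
  pick_anchor(5, 0) -> 0  [called from mix_signals, line 16]
  mix_signals([8, 7, 8, 5]) -> 0  [called from main, line 30]
  gauge_drift(0, 5) -> 11  [called from main, line 31]
Origin of each log line:
  1 — main, line 29
A correct fix: line 4: replace `%` with `+`.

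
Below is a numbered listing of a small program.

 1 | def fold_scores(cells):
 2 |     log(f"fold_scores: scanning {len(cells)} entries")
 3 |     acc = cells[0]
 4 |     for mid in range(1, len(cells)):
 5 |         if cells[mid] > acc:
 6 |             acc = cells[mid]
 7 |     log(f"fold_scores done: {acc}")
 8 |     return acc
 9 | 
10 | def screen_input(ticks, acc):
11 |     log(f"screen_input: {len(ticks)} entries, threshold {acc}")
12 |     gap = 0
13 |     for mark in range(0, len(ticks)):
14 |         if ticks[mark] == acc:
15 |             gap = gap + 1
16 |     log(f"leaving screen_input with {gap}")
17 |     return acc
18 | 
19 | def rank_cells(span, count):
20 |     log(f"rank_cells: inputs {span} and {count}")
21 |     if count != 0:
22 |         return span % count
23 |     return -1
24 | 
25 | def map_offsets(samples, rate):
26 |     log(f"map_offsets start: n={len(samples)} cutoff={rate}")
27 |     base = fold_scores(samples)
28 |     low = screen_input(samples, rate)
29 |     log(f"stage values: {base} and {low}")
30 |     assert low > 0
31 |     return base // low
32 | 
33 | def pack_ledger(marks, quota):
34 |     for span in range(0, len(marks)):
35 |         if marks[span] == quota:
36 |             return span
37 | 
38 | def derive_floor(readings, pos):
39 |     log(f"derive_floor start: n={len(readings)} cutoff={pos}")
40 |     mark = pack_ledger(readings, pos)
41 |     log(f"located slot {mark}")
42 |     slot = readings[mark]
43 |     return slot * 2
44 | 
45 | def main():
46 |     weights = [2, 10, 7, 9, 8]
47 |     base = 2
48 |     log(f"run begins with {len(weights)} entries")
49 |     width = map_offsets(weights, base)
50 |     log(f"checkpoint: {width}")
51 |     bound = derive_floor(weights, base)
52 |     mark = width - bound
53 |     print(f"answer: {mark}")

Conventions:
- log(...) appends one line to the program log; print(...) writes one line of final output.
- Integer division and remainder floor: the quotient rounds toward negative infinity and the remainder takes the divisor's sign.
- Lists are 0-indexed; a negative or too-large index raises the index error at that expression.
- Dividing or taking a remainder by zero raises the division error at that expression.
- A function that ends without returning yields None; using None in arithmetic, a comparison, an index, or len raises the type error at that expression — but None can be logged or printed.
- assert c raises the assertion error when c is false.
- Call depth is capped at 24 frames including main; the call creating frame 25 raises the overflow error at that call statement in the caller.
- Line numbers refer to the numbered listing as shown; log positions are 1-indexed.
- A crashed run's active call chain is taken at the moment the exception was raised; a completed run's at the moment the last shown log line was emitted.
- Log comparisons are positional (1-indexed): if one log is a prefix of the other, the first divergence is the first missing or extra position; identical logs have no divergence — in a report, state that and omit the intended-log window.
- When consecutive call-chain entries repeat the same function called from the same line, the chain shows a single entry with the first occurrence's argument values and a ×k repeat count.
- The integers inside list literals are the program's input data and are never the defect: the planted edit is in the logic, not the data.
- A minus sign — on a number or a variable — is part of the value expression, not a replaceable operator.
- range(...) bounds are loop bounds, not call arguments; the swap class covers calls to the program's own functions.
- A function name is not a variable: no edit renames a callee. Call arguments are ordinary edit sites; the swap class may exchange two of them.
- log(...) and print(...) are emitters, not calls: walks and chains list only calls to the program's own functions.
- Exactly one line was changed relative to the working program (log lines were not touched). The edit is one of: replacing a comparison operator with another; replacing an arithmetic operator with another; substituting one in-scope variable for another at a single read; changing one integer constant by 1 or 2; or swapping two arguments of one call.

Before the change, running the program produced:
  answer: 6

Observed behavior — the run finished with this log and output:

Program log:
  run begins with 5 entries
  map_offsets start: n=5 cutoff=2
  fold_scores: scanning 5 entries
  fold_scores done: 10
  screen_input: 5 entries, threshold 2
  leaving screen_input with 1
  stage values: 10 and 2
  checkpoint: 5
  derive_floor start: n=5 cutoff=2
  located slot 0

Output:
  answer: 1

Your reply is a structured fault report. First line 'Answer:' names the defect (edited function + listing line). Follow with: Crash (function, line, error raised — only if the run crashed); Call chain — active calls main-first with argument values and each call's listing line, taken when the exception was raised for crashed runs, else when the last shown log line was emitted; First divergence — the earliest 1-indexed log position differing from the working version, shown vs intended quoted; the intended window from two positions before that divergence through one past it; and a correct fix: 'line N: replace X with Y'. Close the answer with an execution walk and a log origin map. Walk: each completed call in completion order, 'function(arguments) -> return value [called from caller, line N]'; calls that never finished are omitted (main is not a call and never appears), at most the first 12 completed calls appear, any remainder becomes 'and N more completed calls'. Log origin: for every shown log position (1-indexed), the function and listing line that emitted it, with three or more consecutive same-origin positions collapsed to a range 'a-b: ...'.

Answer: the defect is in screen_input at line 17.
The tell: Everything matches until log position 7, which reads 'stage values: 10 and 2' in place of 'stage values: 10 and 1'.
Call chain: main -> derive_floor([2, 10, 7, 9, 8], 2) (called at line 51).
First divergence: position 7 — the shown line 'stage values: 10 and 2' should read 'stage values: 10 and 1'.
Intended log window:
  5: screen_input: 5 entries, threshold 2
  6: leaving screen_input with 1
  7: stage values: 10 and 1
  8: checkpoint: 10
Execution walk:
  fold_scores([2, 10, 7, 9, 8]) -> 10  [called from map_offsets, line 27]
  screen_input([2, 10, 7, 9, 8], 2) -> 2  [called from map_offsets, line 28]
  map_offsets([2, 10, 7, 9, 8], 2) -> 5  [called from main, line 49]
  pack_ledger([2, 10, 7, 9, 8], 2) -> 0  [called from derive_floor, line 40]
  derive_floor([2, 10, 7, 9, 8], 2) -> 4  [called from main, line 51]
Log origin:
  1 — main, line 48
  2 — map_offsets, line 26
  3 — fold_scores, line 2
  4 — fold_scores, line 7
  5 — screen_input, line 11
  6 — screen_input, line 16
  7 — map_offsets, line 29
  8 — main, line 50
  9 — derive_floor, line 39
  10 — derive_floor, line 41
A correct fix: line 17: replace `acc` with `gap`.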